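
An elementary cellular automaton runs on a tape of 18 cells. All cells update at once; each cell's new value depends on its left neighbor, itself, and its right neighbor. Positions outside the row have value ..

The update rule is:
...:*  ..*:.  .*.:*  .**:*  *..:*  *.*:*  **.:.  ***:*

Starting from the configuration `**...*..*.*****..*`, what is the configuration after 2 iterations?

iteration 1: *.**.**.******.*.*
iteration 2: ***.**.******.****

***.**.******.****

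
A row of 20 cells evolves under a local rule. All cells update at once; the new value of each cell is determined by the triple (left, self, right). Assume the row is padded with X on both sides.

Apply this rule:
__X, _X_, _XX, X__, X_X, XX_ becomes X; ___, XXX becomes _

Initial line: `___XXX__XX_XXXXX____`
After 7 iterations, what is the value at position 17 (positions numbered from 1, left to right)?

X_XX_XXXXXXX___XX__X
XXXXXX_____XX_XXXXXX
_____XX___XXXXX_____
X___XXXX_XX___XX___X
XX_XX__XXXXX_XXXX_XX
_XXXXXXX___XXX__XXX_
XX_____XX_XX_XXXX_XX
position 17 holds X

X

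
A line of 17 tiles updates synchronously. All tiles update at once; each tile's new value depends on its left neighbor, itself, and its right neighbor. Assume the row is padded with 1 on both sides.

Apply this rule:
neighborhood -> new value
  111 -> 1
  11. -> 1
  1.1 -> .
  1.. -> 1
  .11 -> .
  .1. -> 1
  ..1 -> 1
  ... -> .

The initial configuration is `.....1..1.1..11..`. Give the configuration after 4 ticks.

11.111.1111..11..

1...11111.111.111
11.1.1111..11..11
11.1..11111.111.1
11.111.1111..11..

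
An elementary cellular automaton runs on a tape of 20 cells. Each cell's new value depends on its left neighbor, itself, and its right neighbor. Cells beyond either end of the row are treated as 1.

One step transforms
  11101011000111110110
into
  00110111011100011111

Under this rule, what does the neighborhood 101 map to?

1

At position 3 the neighborhood is 101; the next row has 1 there.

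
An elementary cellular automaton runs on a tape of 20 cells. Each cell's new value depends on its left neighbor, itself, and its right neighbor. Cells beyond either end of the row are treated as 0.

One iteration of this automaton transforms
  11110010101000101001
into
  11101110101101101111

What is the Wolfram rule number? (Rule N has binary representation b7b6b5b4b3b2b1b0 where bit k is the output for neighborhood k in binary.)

position 1: 111 → 1  (bit 7 = 1)
position 3: 110 → 0  (bit 6 = 0)
position 7: 101 → 0  (bit 5 = 0)
position 4: 100 → 1  (bit 4 = 1)
position 0: 011 → 1  (bit 3 = 1)
position 6: 010 → 1  (bit 2 = 1)
position 5: 001 → 1  (bit 1 = 1)
position 12: 000 → 0  (bit 0 = 0)
bits b7..b0 = 10011110 = 158

158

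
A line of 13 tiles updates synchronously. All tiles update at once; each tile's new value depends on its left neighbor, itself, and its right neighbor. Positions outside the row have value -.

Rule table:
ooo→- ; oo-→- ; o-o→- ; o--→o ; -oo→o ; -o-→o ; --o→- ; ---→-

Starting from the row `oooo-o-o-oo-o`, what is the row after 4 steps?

o-oo-o-o-oo-o

o----o-o-o--o
oo---o-o-oo-o
o-o--o-o-o--o
o-oo-o-o-oo-o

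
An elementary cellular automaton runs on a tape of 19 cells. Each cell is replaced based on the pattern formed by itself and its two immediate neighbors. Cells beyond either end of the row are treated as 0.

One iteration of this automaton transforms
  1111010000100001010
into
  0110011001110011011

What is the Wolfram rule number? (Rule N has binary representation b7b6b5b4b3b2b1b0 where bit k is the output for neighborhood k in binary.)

150

position 1: 111 → 1  (bit 7 = 1)
position 3: 110 → 0  (bit 6 = 0)
position 4: 101 → 0  (bit 5 = 0)
position 6: 100 → 1  (bit 4 = 1)
position 0: 011 → 0  (bit 3 = 0)
position 5: 010 → 1  (bit 2 = 1)
position 9: 001 → 1  (bit 1 = 1)
position 7: 000 → 0  (bit 0 = 0)
bits b7..b0 = 10010110 = 150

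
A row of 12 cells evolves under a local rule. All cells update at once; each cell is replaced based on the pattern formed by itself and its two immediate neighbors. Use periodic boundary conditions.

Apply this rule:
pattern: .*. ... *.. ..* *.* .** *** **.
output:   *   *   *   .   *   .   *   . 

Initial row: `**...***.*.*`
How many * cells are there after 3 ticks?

7

*.**..*.***.
**..*.**.*.*
*.*.**..***.
count of *: 7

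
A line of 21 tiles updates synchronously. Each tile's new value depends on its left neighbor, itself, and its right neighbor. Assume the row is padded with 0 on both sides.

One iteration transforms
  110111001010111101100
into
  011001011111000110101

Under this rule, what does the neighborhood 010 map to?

1

At position 8 the neighborhood is 010; the next row has 1 there.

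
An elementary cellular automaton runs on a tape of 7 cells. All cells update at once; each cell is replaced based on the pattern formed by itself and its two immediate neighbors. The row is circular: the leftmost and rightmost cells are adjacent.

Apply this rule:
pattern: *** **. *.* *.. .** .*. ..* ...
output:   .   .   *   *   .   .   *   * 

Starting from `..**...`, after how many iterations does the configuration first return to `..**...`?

2

**..***
..**...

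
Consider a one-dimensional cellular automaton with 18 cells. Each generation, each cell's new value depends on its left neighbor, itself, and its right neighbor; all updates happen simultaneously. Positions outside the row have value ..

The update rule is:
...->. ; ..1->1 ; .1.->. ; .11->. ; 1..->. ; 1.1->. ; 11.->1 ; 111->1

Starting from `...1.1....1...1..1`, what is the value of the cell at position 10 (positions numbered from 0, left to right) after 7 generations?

generation 1: ..1......1...1..1.
generation 2: .1......1...1..1..
generation 3: 1......1...1..1...
generation 4: ......1...1..1....
generation 5: .....1...1..1.....
generation 6: ....1...1..1......
generation 7: ...1...1..1.......
position 10 holds 1

1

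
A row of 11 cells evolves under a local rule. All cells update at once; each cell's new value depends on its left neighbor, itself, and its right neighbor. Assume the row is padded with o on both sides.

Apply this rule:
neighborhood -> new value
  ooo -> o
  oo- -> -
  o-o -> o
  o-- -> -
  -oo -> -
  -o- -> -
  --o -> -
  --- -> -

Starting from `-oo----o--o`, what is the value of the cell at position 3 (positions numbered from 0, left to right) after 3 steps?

-

o----------
-----------
-----------
position 3 holds -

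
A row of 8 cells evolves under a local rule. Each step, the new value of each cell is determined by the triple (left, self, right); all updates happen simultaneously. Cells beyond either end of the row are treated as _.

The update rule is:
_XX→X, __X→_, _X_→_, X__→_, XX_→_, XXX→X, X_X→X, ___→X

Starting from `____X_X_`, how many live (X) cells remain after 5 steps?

3

XXX__X__
XX_____X
X__XXX__
___XX__X
XX_X____
count of X: 3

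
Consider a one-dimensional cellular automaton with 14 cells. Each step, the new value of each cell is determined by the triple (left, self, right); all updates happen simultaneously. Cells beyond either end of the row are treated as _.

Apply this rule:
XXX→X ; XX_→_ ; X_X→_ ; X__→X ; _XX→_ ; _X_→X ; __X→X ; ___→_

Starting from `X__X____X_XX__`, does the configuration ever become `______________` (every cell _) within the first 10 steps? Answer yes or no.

step 1: XXXXX__XX___X_
step 2: _XXX_XX__X_XXX
step 3: X_X____XXX__X_
step 4: X_XX__X_X_XXXX
step 5: X___XXX_X__XX_
step 6: XX_X_X__XXX__X
step 7: ___X_XXX_X_XXX
step 8: __XX__X__X__X_
step 9: _X__XXXXXXXXXX
step 10: XXXX_XXXXXXXX_
step 10 is XXXX_XXXXXXXX_, still not uniform _

no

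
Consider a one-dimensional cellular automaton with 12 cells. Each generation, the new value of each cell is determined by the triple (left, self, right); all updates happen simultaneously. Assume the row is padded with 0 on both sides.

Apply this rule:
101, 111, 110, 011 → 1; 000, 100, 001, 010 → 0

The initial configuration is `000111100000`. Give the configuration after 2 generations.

000111100000

000111100000  (fixed point — unchanged through generation 2)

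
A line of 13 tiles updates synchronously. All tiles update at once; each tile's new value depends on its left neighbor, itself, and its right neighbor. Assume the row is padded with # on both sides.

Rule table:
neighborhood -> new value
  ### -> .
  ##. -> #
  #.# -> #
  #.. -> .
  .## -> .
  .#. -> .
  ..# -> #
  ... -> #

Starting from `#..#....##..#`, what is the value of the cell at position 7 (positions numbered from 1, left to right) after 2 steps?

.

step 1: #.#..###.#.#.
step 2: ##..#..##.#.#
position 7 holds .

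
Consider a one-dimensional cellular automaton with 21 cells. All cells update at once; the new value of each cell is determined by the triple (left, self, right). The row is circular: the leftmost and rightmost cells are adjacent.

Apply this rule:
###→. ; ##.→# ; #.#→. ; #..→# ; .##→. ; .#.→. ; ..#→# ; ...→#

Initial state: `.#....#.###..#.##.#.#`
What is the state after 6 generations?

generation 1: ..####....###...#....
generation 2: ##...#####..####.####
generation 3: .####....###...#.....
generation 4: #...#####..####.#####
generation 5: ####....###...#......
generation 6: ...#####..####.######

...#####..####.######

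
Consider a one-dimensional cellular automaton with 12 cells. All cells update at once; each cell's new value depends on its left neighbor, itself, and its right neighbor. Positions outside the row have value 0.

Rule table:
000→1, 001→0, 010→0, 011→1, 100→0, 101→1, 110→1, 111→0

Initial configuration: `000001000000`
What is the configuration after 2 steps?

100101010001

step 1: 111100011111
step 2: 100101010001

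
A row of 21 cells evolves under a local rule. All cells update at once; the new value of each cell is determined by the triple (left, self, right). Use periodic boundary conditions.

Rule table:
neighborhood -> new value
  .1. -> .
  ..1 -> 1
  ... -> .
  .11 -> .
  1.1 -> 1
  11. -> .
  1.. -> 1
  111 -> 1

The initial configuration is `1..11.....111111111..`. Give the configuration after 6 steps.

1..11.1.1.1.1.1.1.1..

.11..1...1.1111111.11
1..11.1.1.1.11111.1..
.11..1.1.1.1.111.1.11
1..11.1.1.1.1.1.1.1..
.11..1.1.1.1.1.1.1.11
1..11.1.1.1.1.1.1.1..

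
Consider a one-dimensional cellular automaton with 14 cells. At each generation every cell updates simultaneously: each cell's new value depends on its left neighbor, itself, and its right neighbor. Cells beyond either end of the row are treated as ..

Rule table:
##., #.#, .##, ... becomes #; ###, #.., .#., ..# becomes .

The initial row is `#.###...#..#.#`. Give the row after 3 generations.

.#.##...#.#.##

generation 1: .##.#.#.....#.
generation 2: .###.#..###...
generation 3: .#.##...#.#.##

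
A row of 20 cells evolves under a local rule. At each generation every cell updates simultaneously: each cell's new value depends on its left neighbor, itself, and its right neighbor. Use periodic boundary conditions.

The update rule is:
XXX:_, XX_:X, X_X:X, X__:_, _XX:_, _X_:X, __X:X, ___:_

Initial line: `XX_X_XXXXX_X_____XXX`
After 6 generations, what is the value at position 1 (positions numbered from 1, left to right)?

_XXXX____XXX____X___
X___X___X__X___XX___
X__XX__XX_XX__X_X__X
X_X_X_X_XX_X_XXXX_X_
XXXXXXXX_XXXX___XXXX
_______XX___X__X____
position 1 holds _

_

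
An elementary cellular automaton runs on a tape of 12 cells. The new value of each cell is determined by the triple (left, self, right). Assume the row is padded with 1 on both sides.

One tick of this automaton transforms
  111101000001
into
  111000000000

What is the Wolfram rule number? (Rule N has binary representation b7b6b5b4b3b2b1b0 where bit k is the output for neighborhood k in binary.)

128

position 0: 111 → 1  (bit 7 = 1)
position 3: 110 → 0  (bit 6 = 0)
position 4: 101 → 0  (bit 5 = 0)
position 6: 100 → 0  (bit 4 = 0)
position 11: 011 → 0  (bit 3 = 0)
position 5: 010 → 0  (bit 2 = 0)
position 10: 001 → 0  (bit 1 = 0)
position 7: 000 → 0  (bit 0 = 0)
bits b7..b0 = 10000000 = 128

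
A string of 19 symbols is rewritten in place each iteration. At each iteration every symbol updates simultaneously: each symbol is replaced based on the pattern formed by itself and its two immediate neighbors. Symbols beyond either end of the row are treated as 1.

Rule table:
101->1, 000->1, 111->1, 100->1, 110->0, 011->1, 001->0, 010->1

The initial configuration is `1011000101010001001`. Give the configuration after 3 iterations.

1011011111110110111

iteration 1: 0110110111111101101
iteration 2: 1101101111111011011
iteration 3: 1011011111110110111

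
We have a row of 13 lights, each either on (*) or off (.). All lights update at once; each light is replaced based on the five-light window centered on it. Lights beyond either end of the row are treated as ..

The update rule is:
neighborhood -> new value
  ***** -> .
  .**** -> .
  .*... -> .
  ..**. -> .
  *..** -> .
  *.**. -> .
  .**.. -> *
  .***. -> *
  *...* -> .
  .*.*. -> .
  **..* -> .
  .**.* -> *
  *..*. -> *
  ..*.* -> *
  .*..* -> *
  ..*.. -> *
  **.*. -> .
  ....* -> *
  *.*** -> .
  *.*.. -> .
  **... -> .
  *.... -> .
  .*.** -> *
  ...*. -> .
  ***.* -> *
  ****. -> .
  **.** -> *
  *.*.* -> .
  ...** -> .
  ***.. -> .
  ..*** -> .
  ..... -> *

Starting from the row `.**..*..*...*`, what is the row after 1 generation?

..*.*****...*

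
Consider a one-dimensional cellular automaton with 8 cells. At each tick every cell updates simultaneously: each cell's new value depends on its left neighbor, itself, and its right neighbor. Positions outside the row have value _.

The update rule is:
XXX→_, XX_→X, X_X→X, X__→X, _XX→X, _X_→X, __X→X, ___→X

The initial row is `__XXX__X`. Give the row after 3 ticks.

XXX_XXXX
X_XXX__X
XXX_XXXX

XXX_XXXX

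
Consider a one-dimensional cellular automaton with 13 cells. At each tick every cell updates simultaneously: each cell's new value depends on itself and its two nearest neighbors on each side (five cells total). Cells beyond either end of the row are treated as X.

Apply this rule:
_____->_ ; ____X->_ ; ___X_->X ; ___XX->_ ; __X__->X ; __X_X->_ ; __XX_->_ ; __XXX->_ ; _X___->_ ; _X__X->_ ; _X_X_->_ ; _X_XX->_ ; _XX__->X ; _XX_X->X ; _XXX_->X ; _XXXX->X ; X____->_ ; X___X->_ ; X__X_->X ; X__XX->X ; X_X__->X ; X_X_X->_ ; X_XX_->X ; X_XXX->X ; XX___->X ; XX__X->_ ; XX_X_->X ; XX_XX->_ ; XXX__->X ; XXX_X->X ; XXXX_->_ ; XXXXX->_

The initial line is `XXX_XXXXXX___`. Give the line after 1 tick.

__X_XX___XX__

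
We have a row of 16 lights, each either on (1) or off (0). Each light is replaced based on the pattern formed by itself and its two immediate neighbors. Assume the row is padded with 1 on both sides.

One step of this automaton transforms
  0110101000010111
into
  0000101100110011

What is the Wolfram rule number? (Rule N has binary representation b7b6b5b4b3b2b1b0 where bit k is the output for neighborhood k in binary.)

position 14: 111 → 1  (bit 7 = 1)
position 2: 110 → 0  (bit 6 = 0)
position 0: 101 → 0  (bit 5 = 0)
position 7: 100 → 1  (bit 4 = 1)
position 1: 011 → 0  (bit 3 = 0)
position 4: 010 → 1  (bit 2 = 1)
position 10: 001 → 1  (bit 1 = 1)
position 8: 000 → 0  (bit 0 = 0)
bits b7..b0 = 10010110 = 150

150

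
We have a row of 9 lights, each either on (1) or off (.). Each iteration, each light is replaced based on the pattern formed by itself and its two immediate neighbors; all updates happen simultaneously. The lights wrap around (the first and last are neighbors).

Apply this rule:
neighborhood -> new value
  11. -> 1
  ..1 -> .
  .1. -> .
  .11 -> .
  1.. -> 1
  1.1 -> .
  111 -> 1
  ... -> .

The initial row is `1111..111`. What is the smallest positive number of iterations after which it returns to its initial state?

9

11111..11
111111..1
1111111..
.1111111.
..1111111
1..111111
11..11111
111..1111
1111..111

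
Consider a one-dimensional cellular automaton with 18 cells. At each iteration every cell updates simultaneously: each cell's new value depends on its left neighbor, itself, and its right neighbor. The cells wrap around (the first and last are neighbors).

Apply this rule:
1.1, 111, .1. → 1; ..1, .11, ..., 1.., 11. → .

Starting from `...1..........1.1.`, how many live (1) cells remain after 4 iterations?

...1..........111.
...1...........1..
...1...........1..  (fixed point — unchanged through iteration 4)
count of 1: 2

2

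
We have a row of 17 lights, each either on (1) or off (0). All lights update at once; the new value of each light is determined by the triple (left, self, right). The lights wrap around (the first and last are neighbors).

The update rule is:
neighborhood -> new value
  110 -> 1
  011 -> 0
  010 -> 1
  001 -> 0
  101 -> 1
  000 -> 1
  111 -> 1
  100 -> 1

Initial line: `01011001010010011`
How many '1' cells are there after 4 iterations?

11101101111011001
11110110111101100
01111011011110110
00111101101111011
count of 1: 12

12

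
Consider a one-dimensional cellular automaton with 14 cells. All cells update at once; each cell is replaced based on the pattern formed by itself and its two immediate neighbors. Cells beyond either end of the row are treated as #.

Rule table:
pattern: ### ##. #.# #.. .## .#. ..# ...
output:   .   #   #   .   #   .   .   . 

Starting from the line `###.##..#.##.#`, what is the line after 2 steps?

..#..#...#....

step 1: ..####...#####
step 2: ..#..#...#....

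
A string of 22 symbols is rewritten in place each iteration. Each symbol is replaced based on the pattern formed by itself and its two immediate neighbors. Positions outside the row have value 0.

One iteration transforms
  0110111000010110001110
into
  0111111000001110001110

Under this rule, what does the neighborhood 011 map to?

At position 1 the neighborhood is 011; the next row has 1 there.

1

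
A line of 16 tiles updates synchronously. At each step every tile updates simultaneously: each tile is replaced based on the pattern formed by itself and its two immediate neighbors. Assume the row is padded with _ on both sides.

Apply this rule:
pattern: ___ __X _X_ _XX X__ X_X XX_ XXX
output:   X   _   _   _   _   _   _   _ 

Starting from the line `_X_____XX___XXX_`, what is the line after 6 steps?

XX_____XX___XXXX

___XXX____X_____
XX_____XX___XXXX
___XXX____X_____  (repeats step 1; period 2)
step 6: XX_____XX___XXXX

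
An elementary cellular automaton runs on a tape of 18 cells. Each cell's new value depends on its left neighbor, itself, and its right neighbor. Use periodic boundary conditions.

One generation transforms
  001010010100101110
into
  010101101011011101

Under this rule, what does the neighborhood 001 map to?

At position 1 the neighborhood is 001; the next row has 1 there.

1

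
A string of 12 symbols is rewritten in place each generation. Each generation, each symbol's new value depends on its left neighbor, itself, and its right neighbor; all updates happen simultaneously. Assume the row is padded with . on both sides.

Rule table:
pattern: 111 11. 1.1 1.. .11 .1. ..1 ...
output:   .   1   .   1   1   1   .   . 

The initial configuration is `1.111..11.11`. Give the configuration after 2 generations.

generation 1: 1.1.11.11.11
generation 2: 1.1.11.11.11

1.1.11.11.11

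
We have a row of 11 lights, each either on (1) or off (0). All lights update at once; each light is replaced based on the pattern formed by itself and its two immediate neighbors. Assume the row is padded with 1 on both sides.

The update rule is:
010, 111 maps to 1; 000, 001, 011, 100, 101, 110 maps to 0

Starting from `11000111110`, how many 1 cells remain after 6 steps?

10000011100
00000001000
00000001000  (fixed point — unchanged through step 6)
count of 1: 1

1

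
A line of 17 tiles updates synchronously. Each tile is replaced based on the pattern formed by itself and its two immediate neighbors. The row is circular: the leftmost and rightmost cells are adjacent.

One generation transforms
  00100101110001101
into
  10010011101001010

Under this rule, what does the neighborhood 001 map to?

0

At position 1 the neighborhood is 001; the next row has 0 there.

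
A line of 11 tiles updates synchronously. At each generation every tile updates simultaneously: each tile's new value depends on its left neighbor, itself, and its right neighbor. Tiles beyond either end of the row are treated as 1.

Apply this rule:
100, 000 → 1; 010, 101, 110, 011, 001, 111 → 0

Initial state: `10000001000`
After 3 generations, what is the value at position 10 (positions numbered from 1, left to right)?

01111100110
00000010000
11111001110
position 10 holds 1

1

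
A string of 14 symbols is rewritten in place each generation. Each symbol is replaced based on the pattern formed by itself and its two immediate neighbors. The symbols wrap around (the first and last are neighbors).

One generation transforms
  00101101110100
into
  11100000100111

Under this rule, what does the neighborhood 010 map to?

1

At position 2 the neighborhood is 010; the next row has 1 there.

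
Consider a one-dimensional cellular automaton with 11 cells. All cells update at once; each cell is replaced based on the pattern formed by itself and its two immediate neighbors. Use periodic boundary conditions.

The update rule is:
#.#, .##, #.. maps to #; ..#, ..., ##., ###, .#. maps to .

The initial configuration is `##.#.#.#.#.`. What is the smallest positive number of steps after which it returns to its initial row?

#.#.#.#.#.#
.#.#.#.#.##
#.#.#.#.##.
.#.#.#.##.#
#.#.#.##.#.
.#.#.##.#.#
#.#.##.#.#.
.#.##.#.#.#
#.##.#.#.#.
.##.#.#.#.#
##.#.#.#.#.

11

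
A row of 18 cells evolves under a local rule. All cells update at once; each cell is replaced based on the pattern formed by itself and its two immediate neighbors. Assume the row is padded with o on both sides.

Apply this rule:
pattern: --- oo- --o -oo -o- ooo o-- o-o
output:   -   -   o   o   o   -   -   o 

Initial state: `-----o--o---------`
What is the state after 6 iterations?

--oo--------oo-oo-

iteration 1: ----oo-oo--------o
iteration 2: ---oo-oo--------oo
iteration 3: --oo-oo--------oo-
iteration 4: -oo-oo--------oo-o
iteration 5: oo-oo--------oo-oo
iteration 6: --oo--------oo-oo-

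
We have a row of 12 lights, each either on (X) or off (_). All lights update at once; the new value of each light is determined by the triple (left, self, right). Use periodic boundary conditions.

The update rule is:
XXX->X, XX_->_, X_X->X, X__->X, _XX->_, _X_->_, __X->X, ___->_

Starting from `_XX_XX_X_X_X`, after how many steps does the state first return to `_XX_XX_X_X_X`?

2

X__X__X_X_X_
_XX_XX_X_X_X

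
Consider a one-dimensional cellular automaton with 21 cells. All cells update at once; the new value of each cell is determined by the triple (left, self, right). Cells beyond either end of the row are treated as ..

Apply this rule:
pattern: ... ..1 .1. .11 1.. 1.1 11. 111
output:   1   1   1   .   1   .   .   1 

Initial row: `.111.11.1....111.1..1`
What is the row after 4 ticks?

1.1.....11111.1..1111
1.111111.111..111.11.
1..1111...1.11.1....1
111.11.1111....111111

111.11.1111....111111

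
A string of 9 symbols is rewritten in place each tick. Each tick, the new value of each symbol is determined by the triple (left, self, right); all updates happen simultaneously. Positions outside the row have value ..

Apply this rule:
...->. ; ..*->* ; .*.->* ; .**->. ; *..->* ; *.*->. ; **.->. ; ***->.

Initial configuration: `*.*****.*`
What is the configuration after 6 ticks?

**.....**

*.......*
**.....**
..*...*..
.***.***.
*.......*  (repeats tick 1; period 4)
tick 6: **.....**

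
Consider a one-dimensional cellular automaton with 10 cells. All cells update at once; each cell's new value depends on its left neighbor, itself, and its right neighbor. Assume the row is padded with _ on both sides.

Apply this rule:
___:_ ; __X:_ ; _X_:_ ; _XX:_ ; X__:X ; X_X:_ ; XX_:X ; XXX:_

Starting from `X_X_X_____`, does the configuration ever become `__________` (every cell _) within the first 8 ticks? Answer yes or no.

tick 1: _____X____
tick 2: ______X___
tick 3: _______X__
tick 4: ________X_
tick 5: _________X
tick 6: __________
all cells are _ at tick 6

yes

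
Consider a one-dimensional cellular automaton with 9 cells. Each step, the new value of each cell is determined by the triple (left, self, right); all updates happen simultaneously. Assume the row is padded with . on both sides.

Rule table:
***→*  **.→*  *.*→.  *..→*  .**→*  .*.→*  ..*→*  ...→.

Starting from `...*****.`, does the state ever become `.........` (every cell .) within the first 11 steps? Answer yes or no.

..*******
.********
*********
*********  (fixed point — unchanged through step 11)
step 11 is *********, still not uniform .

no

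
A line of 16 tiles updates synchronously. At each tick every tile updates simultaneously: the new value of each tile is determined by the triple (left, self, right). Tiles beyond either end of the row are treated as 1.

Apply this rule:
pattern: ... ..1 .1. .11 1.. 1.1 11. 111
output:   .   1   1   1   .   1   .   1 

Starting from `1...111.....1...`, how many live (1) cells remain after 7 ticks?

9

...111.....11..1
..111.....11..11
.111.....11..111
111.....11..1111
11.....11..11111
1.....11..111111
.....11..1111111
count of 1: 9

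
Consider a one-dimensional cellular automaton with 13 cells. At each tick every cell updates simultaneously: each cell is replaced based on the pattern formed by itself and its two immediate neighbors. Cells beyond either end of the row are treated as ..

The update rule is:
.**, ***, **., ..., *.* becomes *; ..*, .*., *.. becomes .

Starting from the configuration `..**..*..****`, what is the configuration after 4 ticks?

*.**.....****
.***.***.****
.************
.************

.************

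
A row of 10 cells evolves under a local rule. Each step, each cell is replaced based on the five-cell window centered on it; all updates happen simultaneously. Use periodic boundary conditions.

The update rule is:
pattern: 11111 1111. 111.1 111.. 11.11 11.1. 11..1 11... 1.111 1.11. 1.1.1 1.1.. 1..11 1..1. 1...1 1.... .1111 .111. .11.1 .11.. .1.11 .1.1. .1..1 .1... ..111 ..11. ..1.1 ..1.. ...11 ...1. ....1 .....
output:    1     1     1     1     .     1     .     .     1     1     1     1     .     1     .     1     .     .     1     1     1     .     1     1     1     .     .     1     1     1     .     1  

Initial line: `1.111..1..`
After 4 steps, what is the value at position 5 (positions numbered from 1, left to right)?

step 1: .11.1.1111
step 2: .111111.11
step 3: .1.1111.11
step 4: 1111.11.11
position 5 holds .

.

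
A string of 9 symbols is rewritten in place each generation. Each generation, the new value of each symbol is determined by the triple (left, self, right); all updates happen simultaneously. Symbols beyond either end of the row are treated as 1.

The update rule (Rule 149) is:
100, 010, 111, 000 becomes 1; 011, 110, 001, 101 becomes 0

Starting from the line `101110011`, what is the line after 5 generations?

010010010

000101001
110101100
100100010
010111010
010010010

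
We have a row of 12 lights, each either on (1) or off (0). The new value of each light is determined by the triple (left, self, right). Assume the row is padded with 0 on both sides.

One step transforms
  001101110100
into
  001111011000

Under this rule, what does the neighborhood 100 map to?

At position 10 the neighborhood is 100; the next row has 0 there.

0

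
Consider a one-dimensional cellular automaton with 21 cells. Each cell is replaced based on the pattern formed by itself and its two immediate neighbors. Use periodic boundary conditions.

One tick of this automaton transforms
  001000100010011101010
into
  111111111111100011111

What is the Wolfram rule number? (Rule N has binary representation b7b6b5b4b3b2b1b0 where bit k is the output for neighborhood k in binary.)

position 14: 111 → 0  (bit 7 = 0)
position 15: 110 → 0  (bit 6 = 0)
position 16: 101 → 1  (bit 5 = 1)
position 3: 100 → 1  (bit 4 = 1)
position 13: 011 → 0  (bit 3 = 0)
position 2: 010 → 1  (bit 2 = 1)
position 1: 001 → 1  (bit 1 = 1)
position 0: 000 → 1  (bit 0 = 1)
bits b7..b0 = 00110111 = 55

55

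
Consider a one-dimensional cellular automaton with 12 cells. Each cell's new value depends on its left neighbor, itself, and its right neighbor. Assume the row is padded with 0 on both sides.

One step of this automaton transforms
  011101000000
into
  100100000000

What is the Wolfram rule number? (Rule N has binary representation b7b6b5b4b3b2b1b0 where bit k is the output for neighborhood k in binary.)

position 2: 111 → 0  (bit 7 = 0)
position 3: 110 → 1  (bit 6 = 1)
position 4: 101 → 0  (bit 5 = 0)
position 6: 100 → 0  (bit 4 = 0)
position 1: 011 → 0  (bit 3 = 0)
position 5: 010 → 0  (bit 2 = 0)
position 0: 001 → 1  (bit 1 = 1)
position 7: 000 → 0  (bit 0 = 0)
bits b7..b0 = 01000010 = 66

66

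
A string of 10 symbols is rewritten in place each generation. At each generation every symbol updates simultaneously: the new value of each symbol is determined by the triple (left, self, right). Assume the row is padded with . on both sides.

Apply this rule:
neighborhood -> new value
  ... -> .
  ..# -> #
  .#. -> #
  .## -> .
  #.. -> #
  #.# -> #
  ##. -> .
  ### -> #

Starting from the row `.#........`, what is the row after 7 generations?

.##.#####.

###.......
.#.#......
#####.....
.###.#....
#.#.###...
####.#.#..
.##.#####.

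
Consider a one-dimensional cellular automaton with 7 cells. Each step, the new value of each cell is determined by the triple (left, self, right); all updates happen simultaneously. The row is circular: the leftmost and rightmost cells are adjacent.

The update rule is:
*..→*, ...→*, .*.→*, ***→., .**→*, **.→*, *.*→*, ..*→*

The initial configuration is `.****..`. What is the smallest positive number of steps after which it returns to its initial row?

2

**..***
.****..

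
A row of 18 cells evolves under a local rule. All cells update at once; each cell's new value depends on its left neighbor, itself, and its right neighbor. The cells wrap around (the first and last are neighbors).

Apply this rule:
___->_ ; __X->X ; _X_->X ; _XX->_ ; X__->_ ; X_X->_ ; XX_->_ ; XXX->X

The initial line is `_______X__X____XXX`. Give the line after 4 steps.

___X_______XX__XX_

______XX_XX___X_X_
_____X_______XX_X_
____XX______X___X_
___X_______XX__XX_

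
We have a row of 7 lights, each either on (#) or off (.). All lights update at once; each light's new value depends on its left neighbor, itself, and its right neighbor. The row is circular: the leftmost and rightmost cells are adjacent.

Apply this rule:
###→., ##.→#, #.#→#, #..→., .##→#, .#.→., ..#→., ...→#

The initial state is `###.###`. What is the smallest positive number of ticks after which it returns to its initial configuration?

tick 1: ..###..
tick 2: #.#.#.#
tick 3: ##.#.##
tick 4: .##.##.
tick 5: .#####.
tick 6: .#...#.
tick 7: ...#...
tick 8: ##...##
tick 9: .#.#.#.
tick 10: ..#.#..
tick 11: #..#..#
tick 12: #.....#
tick 13: #.###.#
tick 14: ###.###

14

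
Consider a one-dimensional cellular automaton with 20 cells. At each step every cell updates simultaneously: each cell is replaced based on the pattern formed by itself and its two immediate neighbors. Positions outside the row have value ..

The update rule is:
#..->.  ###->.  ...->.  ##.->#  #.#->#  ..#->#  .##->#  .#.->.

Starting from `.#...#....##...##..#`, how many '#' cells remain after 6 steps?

8

#...#....###..###.#.
...#....##.#.##.##..
..#....####.######..
.#....##..###....#..
#....###.##.#...#...
....##.#####...#....
count of #: 8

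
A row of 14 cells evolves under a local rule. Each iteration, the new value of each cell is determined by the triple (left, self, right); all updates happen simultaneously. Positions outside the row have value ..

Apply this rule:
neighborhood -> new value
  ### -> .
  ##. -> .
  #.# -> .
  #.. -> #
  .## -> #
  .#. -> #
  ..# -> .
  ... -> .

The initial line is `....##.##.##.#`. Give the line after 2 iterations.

....#..#..#..#
....##.##.##.#

....##.##.##.#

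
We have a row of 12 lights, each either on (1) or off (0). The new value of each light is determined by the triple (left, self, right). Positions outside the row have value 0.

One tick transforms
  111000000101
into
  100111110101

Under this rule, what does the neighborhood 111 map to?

0

At position 1 the neighborhood is 111; the next row has 0 there.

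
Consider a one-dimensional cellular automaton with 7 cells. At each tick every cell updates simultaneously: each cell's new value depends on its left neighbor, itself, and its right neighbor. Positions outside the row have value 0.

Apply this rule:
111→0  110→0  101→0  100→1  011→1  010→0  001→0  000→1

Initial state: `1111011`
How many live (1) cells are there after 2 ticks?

1000010
0111001
count of 1: 4

4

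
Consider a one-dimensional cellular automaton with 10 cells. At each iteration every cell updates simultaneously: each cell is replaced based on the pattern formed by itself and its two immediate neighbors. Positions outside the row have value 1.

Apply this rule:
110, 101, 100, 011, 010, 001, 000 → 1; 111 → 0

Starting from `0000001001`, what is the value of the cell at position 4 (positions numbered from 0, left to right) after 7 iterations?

1

1111111111
0000000000
1111111111  (repeats iteration 1; period 2)
iteration 7: 1111111111
position 4 holds 1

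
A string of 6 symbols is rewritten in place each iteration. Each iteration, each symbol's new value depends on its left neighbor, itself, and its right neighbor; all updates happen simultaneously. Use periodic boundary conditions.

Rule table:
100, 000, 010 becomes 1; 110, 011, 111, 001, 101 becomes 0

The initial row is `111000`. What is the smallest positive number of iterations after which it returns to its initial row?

000110
110001
001100
100011
011000
000111
110000
001110
100001
011100
000011
111000

12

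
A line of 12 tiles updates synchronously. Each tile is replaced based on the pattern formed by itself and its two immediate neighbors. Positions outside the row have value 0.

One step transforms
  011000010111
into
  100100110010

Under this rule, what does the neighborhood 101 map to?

0

At position 8 the neighborhood is 101; the next row has 0 there.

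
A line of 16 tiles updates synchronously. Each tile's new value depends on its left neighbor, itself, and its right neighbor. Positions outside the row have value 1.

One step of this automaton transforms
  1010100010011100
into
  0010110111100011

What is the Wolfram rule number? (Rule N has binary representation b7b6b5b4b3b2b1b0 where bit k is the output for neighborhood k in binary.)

22

position 12: 111 → 0  (bit 7 = 0)
position 0: 110 → 0  (bit 6 = 0)
position 1: 101 → 0  (bit 5 = 0)
position 5: 100 → 1  (bit 4 = 1)
position 11: 011 → 0  (bit 3 = 0)
position 2: 010 → 1  (bit 2 = 1)
position 7: 001 → 1  (bit 1 = 1)
position 6: 000 → 0  (bit 0 = 0)
bits b7..b0 = 00010110 = 22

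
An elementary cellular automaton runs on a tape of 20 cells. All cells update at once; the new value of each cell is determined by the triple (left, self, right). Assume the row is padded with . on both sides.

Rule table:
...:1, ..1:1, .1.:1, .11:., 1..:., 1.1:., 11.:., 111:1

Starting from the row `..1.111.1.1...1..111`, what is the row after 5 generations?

generation 1: 111..1..1.1.111.1.1.
generation 2: .1..11.11.1..1..1.1.
generation 3: 11.1......1.11.11.1.
generation 4: ...1.111111.......1.
generation 5: 1111..1111..1111111.

1111..1111..1111111.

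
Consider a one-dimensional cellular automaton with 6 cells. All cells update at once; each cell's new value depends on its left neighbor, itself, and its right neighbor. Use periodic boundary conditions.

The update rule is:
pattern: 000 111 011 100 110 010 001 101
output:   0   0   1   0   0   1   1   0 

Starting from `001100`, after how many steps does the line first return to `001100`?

6

011000
110000
100001
000011
000110
001100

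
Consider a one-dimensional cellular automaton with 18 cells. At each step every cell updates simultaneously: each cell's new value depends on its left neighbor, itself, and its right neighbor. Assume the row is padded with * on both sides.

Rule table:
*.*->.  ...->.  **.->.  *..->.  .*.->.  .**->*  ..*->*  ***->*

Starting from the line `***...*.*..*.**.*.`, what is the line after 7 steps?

**...*....*..*....
*...*....*..*....*
...*....*..*....**
..*....*..*....***
.*....*..*....****
.....*..*....*****
....*..*....******

....*..*....******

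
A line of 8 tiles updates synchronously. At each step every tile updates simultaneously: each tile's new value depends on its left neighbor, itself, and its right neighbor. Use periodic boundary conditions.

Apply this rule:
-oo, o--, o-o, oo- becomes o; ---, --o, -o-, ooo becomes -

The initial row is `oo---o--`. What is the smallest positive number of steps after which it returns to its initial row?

15

ooo---o-
o-oo---o
ooooo--o
----oo-o
o---ooo-
-o--o-oo
o-o--ooo
oo-o-o--
ooo-o-o-
o-oo-o-o
ooooo-oo
----ooo-
----o-oo
o----ooo
oo---o--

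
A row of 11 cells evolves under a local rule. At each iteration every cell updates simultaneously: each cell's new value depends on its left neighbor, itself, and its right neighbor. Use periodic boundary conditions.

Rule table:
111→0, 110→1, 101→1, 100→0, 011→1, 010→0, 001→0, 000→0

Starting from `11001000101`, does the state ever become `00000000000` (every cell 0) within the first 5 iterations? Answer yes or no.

yes

iteration 1: 01000000011
iteration 2: 10000000011
iteration 3: 10000000010
iteration 4: 00000000001
iteration 5: 00000000000
all cells are 0 at iteration 5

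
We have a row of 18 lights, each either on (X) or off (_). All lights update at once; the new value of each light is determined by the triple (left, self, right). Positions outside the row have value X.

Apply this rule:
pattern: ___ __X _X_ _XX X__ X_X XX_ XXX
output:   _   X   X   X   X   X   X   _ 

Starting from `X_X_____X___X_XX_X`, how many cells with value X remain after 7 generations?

11

XXXX___XXX_XXXXXXX
___XX_XX_XXX______
X_XXXXXXXX_XX____X
XXX______XXXXX__XX
__XX____XX___XXXX_
XXXXX__XXXX_XX__XX
____XXXX__XXXXXXX_
count of X: 11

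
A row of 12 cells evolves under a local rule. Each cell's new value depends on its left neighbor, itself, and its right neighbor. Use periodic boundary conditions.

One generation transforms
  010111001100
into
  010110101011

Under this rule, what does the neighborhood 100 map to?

At position 6 the neighborhood is 100; the next row has 1 there.

1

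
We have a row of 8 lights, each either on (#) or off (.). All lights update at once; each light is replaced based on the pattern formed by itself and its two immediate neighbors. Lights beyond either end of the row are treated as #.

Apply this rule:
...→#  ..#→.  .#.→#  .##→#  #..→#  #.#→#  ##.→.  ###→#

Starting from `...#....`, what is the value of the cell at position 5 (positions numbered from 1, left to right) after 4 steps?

.

step 1: ##.####.
step 2: #.####.#
step 3: .####.##
step 4: ####.###
position 5 holds .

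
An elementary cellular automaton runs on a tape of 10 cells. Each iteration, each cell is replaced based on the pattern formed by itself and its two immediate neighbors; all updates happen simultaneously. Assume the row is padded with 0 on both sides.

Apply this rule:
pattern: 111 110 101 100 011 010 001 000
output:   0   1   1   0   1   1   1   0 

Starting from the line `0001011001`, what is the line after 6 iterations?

0011111011
0110001111
1110011001
1010111011
1111101111
1000111001

1000111001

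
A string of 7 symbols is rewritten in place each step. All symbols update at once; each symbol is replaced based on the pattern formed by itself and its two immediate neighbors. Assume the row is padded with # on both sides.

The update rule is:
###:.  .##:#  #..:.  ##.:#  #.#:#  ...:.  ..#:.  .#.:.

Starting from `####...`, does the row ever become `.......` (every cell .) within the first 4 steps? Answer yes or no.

...#...
.......
all cells are . at step 2

yes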